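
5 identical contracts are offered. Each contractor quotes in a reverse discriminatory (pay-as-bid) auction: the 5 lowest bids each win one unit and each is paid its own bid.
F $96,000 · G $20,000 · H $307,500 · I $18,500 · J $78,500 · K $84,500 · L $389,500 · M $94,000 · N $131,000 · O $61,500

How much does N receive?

N is paid $0

Bids ranked low→high: 18,500 (I), 20,000 (G), 61,500 (O), 78,500 (J), 84,500 (K), 94,000 (M), 96,000 (F), …
Winners (5 units): I, G, O, J, K.
N does not win → $0.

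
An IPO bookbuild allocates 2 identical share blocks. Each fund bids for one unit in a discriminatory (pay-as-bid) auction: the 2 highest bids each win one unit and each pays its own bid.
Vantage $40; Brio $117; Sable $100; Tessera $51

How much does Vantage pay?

Sorting: 117 (Brio), 100 (Sable), 51 (Tessera), 40 (Vantage)
The 2 highest are Brio, Sable.
Vantage does not win → $0.

Vantage pays $0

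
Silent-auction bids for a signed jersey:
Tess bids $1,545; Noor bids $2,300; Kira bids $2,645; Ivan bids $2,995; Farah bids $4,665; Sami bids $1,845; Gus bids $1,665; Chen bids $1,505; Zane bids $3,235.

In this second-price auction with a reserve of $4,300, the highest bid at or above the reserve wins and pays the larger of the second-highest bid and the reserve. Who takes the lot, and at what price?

Farah pays $4,300

Bids ranked: 4,665 (Farah) > 3,235 (Zane) > 2,995 (Ivan) > 2,645 (Kira) > 2,300 (Noor) > 1,845 (Sami) > …
Farah has the top bid at or above the reserve ($4,665).
Second-highest bid $3,235 is below the reserve $4,300, so the reserve binds → payment $4,300.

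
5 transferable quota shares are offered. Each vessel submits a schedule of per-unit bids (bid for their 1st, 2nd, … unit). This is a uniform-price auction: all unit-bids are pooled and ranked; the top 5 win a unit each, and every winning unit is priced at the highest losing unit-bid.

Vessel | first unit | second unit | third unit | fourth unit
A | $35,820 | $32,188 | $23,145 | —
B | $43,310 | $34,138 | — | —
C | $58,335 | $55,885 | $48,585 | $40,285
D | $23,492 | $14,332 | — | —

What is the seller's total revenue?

Total revenue: $179,100

All unit-bids, highest first — top 5: 58,335 (C-1), 55,885 (C-2), 48,585 (C-3), 43,310 (B-1), 40,285 (C-4)
Highest rejected unit-bid = $35,820.
Allocation: B 1, C 4. Every unit priced at $35,820.
Revenue = 5 × 35,820 = $179,100.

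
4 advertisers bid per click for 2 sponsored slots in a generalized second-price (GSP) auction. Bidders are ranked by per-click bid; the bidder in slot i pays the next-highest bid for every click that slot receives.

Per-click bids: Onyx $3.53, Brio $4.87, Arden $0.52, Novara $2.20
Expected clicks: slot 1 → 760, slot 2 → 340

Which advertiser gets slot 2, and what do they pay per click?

Per-click bids in order: $4.87 (Brio) > $3.53 (Onyx) > $2.20 (Novara) > …
Slot 2 goes to the second-ranked bidder, Onyx, who pays the next bid down: $2.20/click.

Onyx; $2.20 per click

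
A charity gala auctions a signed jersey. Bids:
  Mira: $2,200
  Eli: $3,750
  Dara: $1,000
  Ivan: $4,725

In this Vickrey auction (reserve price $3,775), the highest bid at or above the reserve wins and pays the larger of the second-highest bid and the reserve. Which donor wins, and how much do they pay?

Ivan pays $3,775

Bids in order: 4,725 (Ivan) > 3,750 (Eli) > 2,200 (Mira) > 1,000 (Dara)
Highest eligible bid: Ivan at $4,725.
Second-highest bid $3,750 is below the reserve $3,775, so the reserve binds → payment $3,775.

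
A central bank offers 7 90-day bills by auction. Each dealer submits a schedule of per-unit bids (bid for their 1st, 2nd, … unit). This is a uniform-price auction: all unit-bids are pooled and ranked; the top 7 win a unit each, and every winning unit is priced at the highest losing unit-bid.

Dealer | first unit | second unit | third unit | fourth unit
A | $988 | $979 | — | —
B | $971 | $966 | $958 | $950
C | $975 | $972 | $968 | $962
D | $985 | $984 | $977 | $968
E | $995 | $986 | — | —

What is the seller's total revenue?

Merging the schedules and taking the best 7: 995 (E-1), 988 (A-1), 986 (E-2), 985 (D-1), 984 (D-2), 979 (A-2), 977 (D-3)
First bid not allocated: $975.
Allocation: A 2, D 3, E 2. Every unit priced at $975.
Revenue = 7 × 975 = $6,825.

Total revenue: $6,825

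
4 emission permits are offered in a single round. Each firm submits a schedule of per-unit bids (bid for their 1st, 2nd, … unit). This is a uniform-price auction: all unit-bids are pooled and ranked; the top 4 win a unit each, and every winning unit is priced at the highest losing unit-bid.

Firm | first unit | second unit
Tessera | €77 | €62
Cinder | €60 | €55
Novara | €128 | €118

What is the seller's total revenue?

Total revenue: €240

Merging the schedules and taking the best 4: 128 (Novara-1), 118 (Novara-2), 77 (Tessera-1), 62 (Tessera-2)
First bid not allocated: €60.
Allocation: Novara 2, Tessera 2. Every unit priced at €60.
Revenue = 4 × 60 = €240.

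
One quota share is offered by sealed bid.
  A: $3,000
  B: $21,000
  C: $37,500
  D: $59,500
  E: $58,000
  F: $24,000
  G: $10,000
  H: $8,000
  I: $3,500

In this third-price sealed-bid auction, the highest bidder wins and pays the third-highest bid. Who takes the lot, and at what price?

Bids in order: 59,500 (D) > 58,000 (E) > 37,500 (C) > 24,000 (F) > 21,000 (B) > 10,000 (G) > …
D wins; payment is bid #3 in the ranking = $37,500.

D pays $37,500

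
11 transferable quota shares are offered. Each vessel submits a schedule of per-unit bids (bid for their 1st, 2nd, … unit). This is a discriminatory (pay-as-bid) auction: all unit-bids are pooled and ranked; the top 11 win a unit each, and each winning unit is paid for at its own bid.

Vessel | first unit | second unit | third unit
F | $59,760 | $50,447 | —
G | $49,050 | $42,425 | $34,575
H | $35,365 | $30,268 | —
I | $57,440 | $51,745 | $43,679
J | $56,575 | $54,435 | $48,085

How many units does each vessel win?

All unit-bids, highest first — top 11: 59,760 (F-1), 57,440 (I-1), 56,575 (J-1), 54,435 (J-2), 51,745 (I-2), 50,447 (F-2), 49,050 (G-1), 48,085 (J-3), 43,679 (I-3), 42,425 (G-2), 35,365 (H-1)
Next rejected bid: $34,575 (not a price — pay-as-bid).
Allocation: F 2, G 2, H 1, I 3, J 3.

F 2, G 2, H 1, I 3, J 3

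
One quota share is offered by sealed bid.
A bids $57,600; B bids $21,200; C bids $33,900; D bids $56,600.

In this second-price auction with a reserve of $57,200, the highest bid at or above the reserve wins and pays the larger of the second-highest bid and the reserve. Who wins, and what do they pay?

Rule: the highest bid at or above the reserve wins and pays the larger of the second-highest bid and the reserve.
Bids ranked: 57,600 (A) > 56,600 (D) > 33,900 (C) > 21,200 (B)
A has the top bid at or above the reserve ($57,600).
max(second-highest $56,600, reserve $57,200) = $57,200.

A pays $57,200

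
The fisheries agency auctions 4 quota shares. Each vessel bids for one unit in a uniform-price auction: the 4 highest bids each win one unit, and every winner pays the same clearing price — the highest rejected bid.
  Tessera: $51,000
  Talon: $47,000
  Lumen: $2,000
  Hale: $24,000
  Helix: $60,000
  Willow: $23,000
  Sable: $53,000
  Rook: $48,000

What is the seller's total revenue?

Bids ranked high→low: 60,000 (Helix), 53,000 (Sable), 51,000 (Tessera), 48,000 (Rook), 47,000 (Talon), 24,000 (Hale), …
The 4 highest are Helix, Sable, Tessera, Rook.
First losing bid is Talon's $47,000, which sets the uniform price.
Total revenue = 4 × $47,000 = $188,000.

Total revenue: $188,000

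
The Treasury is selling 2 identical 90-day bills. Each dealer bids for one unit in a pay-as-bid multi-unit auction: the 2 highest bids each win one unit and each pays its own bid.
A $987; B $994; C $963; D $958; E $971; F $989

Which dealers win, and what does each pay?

B $994, F $989

Ordering the bids: 994 (B), 989 (F), 987 (A), 971 (E), …
Winners (2 units): B, F.
Each winner pays its own bid: B $994, F $989.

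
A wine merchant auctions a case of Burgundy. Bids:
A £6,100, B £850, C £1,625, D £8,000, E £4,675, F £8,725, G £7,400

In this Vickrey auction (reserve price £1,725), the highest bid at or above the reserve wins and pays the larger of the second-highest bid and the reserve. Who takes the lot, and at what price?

Sorting bids: 8,725 (F) > 8,000 (D) > 7,400 (G) > 6,100 (A) > 4,675 (E) > 1,625 (C) > …
F has the top bid at or above the reserve (£8,725).
Second-highest bid £8,000 exceeds the reserve £1,725 → payment £8,000.

F pays £8,000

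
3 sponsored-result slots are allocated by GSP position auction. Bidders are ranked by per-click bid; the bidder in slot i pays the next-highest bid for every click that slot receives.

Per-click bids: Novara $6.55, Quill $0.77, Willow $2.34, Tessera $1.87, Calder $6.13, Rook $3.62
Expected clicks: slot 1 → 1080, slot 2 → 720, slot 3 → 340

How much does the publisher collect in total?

Total revenue: $10022.40

Per-click bids in order: $6.55 (Novara) > $6.13 (Calder) > $3.62 (Rook) > $2.34 (Willow) > …
Slot 1: Novara pays $6.13 × 1080 = $6620.40
Slot 2: Calder pays $3.62 × 720 = $2606.40
Slot 3: Rook pays $2.34 × 340 = $795.60
Total = $10022.40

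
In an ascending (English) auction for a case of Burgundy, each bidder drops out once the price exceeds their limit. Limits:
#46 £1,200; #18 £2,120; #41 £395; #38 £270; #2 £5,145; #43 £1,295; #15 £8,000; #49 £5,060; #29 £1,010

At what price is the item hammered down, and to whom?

Sorting limits: 8,000 (#15) > 5,145 (#2) > 5,060 (#49) > 2,120 (#18) > 1,295 (#43) > 1,200 (#46) > …
Once the price passes £5,145, only #15 is left; the hammer falls at #2's limit of £5,145.

#15 wins at £5,145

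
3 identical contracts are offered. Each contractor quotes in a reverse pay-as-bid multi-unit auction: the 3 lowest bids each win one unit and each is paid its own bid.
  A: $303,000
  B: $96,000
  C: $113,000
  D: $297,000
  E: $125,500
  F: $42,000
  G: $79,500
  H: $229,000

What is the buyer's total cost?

Total cost: $217,500

Bids ranked low→high: 42,000 (F), 79,500 (G), 96,000 (B), 113,000 (C), 125,500 (E), …
The 3 lowest are F, G, B.
Total cost = 42,000 + 79,500 + 96,000 = $217,500.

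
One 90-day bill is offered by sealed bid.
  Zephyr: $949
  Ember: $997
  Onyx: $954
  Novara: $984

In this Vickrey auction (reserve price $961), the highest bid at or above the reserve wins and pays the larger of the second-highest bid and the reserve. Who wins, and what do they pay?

Ember pays $984

Bids ranked: 997 (Ember) > 984 (Novara) > 954 (Onyx) > 949 (Zephyr)
Highest eligible bid: Ember at $997.
Second-highest bid $984 exceeds the reserve $961 → payment $984.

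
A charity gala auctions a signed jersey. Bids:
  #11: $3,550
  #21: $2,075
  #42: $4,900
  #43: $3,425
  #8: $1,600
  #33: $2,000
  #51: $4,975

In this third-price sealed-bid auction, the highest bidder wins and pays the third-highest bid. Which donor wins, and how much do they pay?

Bids ranked: 4,975 (#51) > 4,900 (#42) > 3,550 (#11) > 3,425 (#43) > 2,075 (#21) > 2,000 (#33) > …
#51 wins; payment is bid #3 in the ranking = $3,550.

#51 pays $3,550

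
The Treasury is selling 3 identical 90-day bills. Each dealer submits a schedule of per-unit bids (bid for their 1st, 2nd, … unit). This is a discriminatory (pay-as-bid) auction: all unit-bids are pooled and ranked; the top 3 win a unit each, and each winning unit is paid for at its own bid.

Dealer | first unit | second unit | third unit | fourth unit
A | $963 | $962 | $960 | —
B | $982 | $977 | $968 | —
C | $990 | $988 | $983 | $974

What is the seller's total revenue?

Pooled unit-bids ranked (top 3): 990 (C-1), 988 (C-2), 983 (C-3)
Next rejected bid: $982 (not a price — pay-as-bid).
Each winning unit pays its own bid.
Revenue = 990 + 988 + 983 = $2,961.

Total revenue: $2,961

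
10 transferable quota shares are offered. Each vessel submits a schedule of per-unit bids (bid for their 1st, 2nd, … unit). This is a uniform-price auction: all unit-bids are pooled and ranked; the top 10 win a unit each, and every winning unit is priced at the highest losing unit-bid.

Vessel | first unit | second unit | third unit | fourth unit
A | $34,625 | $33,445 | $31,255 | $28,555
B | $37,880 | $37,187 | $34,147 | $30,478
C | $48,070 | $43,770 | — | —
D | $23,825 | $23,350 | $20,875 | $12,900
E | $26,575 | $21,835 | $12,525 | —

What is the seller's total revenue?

Total revenue: $265,750

All unit-bids, highest first — top 10: 48,070 (C-1), 43,770 (C-2), 37,880 (B-1), 37,187 (B-2), 34,625 (A-1), 34,147 (B-3), 33,445 (A-2), 31,255 (A-3), 30,478 (B-4), 28,555 (A-4)
The (k+1)-th unit-bid is $26,575.
Allocation: A 4, B 4, C 2. Every unit priced at $26,575.
Revenue = 10 × 26,575 = $265,750.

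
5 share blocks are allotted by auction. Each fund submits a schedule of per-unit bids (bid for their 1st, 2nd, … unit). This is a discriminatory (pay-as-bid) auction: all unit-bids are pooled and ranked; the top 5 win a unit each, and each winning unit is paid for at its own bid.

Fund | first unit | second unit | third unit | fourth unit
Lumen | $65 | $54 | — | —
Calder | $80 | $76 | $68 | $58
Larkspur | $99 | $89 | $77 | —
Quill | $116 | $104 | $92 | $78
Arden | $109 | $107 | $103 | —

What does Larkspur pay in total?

Pooled unit-bids ranked (top 5): 116 (Quill-1), 109 (Arden-1), 107 (Arden-2), 104 (Quill-2), 103 (Arden-3)
Next rejected bid: $99 (not a price — pay-as-bid).
Larkspur wins no units.

Larkspur pays $0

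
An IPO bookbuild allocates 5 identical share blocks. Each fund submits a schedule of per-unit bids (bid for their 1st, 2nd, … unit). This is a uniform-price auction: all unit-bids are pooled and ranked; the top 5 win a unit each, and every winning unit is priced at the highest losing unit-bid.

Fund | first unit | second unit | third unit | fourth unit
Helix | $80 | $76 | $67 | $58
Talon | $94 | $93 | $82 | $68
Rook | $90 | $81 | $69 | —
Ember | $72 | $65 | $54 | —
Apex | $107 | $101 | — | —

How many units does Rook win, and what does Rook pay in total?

All unit-bids, highest first — top 5: 107 (Apex-1), 101 (Apex-2), 94 (Talon-1), 93 (Talon-2), 90 (Rook-1)
Highest rejected unit-bid = $82.
Rook wins 1 unit(s) at $82 each.

Rook: 1 unit, pays $82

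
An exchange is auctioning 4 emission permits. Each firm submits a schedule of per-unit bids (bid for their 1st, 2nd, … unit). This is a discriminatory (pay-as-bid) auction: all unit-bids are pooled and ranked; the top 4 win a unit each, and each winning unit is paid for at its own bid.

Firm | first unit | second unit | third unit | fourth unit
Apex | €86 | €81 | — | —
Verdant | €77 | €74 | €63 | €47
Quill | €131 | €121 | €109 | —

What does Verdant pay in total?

Verdant pays €0

Merging the schedules and taking the best 4: 131 (Quill-1), 121 (Quill-2), 109 (Quill-3), 86 (Apex-1)
Next rejected bid: €81 (not a price — pay-as-bid).
Verdant wins no units.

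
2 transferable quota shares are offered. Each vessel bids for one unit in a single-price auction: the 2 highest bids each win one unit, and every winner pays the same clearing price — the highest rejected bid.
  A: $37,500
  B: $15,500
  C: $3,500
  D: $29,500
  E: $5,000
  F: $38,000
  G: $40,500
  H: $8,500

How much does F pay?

F pays $37,500

Sorting: 40,500 (G), 38,000 (F), 37,500 (A), 29,500 (D), …
The 2 highest are G, F.
First losing bid is A's $37,500, which sets the uniform price.
F wins → pays $37,500.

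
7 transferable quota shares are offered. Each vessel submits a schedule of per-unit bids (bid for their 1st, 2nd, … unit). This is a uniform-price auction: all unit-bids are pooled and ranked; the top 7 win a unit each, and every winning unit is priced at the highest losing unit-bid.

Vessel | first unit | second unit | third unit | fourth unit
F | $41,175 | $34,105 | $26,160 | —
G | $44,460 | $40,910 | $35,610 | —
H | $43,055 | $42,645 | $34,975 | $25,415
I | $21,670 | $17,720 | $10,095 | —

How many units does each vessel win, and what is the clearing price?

Pooled unit-bids ranked (top 7): 44,460 (G-1), 43,055 (H-1), 42,645 (H-2), 41,175 (F-1), 40,910 (G-2), 35,610 (G-3), 34,975 (H-3)
The (k+1)-th unit-bid is $34,105.
Allocation: F 1, G 3, H 3.

F 1, G 3, H 3; clearing price $34,105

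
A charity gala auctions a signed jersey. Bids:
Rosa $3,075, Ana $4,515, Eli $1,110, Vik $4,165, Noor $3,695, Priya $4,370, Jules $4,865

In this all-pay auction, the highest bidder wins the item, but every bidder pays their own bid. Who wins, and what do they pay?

All-pay auction: the highest bidder wins the item, but every bidder pays their own bid.
Sorting bids: 4,865 (Jules) > 4,515 (Ana) > 4,370 (Priya) > 4,165 (Vik) > 3,695 (Noor) > 3,075 (Rosa) > …
Jules wins with the top bid; all bids are sunk regardless.

Jules pays $4,865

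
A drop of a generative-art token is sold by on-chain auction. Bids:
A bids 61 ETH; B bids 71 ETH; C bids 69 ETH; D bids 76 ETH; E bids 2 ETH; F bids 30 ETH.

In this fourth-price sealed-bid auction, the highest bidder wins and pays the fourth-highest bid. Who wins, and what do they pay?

Bids ranked: 76 (D) > 71 (B) > 69 (C) > 61 (A) > 30 (F) > 2 (E)
D wins; payment is bid #4 in the ranking = 61 ETH.

D pays 61 ETH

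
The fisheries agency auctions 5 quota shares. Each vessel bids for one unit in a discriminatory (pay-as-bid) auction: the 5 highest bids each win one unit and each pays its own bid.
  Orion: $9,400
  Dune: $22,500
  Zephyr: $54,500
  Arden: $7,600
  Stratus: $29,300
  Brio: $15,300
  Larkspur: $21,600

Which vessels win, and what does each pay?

Sorting: 54,500 (Zephyr), 29,300 (Stratus), 22,500 (Dune), 21,600 (Larkspur), 15,300 (Brio), 9,400 (Orion), 7,600 (Arden)
The 5 highest are Zephyr, Stratus, Dune, Larkspur, Brio.
Each winner pays its own bid: Zephyr $54,500, Stratus $29,300, Dune $22,500, Larkspur $21,600, Brio $15,300.

Zephyr $54,500, Stratus $29,300, Dune $22,500, Larkspur $21,600, Brio $15,300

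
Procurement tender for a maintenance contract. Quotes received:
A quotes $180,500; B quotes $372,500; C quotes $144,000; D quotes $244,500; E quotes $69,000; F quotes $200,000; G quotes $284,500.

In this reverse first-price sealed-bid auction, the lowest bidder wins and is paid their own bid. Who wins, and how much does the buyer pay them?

Bids in order: 69,000 (E) < 144,000 (C) < 180,500 (A) < 200,000 (F) < 244,500 (D) < 284,500 (G) < …
First-price: E is paid what they bid, $69,000.

E is paid $69,000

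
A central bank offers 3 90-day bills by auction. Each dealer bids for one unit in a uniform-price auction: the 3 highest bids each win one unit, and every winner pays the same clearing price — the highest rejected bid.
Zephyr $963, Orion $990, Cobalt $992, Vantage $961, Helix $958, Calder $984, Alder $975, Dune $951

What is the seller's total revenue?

Sorting: 992 (Cobalt), 990 (Orion), 984 (Calder), 975 (Alder), 963 (Zephyr), …
The 3 highest are Cobalt, Orion, Calder.
First losing bid is Alder's $975, which sets the uniform price.
Total revenue = 3 × $975 = $2,925.

Total revenue: $2,925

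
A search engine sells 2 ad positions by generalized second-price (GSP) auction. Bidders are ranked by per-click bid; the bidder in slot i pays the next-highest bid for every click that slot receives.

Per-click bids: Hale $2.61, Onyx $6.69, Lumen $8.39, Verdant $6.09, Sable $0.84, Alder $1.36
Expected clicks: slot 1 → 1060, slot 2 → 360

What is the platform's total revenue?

Total revenue: $9283.80

Sorting advertisers: $8.39 (Lumen) > $6.69 (Onyx) > $6.09 (Verdant) > …
Slot 1: Lumen pays $6.69 × 1060 = $7091.40
Slot 2: Onyx pays $6.09 × 360 = $2192.40
Total = $9283.80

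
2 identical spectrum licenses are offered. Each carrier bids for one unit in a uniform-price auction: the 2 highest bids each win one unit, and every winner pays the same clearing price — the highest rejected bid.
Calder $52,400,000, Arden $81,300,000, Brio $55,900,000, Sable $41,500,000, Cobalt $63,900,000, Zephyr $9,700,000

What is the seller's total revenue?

Total revenue: $111,800,000

Bids ranked high→low: 81,300,000 (Arden), 63,900,000 (Cobalt), 55,900,000 (Brio), 52,400,000 (Calder), …
The 2 highest are Arden, Cobalt.
First losing bid is Brio's $55,900,000, which sets the uniform price.
Total revenue = 2 × $55,900,000 = $111,800,000.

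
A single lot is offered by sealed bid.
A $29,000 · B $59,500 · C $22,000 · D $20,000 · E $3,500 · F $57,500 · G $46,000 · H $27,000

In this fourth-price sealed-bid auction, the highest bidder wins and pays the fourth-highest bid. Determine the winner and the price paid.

B pays $29,000

Rule: the highest bidder wins and pays the fourth-highest bid.
Sorting bids: 59,500 (B) > 57,500 (F) > 46,000 (G) > 29,000 (A) > 27,000 (H) > 22,000 (C) > …
B wins; payment is bid #4 in the ranking = $29,000.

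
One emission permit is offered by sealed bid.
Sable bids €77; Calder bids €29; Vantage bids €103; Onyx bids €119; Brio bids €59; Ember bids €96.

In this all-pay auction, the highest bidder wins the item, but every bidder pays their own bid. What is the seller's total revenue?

Total revenue: €483

Bids in order: 119 (Onyx) > 103 (Vantage) > 96 (Ember) > 77 (Sable) > 59 (Brio) > 29 (Calder)
Every bidder forfeits their bid regardless of winning.
Revenue = 77 + 29 + 103 + 119 + 59 + 96 = €483.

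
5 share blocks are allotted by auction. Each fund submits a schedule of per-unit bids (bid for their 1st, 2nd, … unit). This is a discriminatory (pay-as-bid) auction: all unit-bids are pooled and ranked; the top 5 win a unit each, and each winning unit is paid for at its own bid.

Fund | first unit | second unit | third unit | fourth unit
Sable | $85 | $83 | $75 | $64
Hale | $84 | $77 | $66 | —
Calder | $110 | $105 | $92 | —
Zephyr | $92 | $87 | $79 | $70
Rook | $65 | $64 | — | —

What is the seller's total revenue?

Total revenue: $486

Pooled unit-bids ranked (top 5): 110 (Calder-1), 105 (Calder-2), 92 (Calder-3), 92 (Zephyr-1), 87 (Zephyr-2)
Next rejected bid: $85 (not a price — pay-as-bid).
Each winning unit pays its own bid.
Revenue = 110 + 105 + 92 + 92 + 87 = $486.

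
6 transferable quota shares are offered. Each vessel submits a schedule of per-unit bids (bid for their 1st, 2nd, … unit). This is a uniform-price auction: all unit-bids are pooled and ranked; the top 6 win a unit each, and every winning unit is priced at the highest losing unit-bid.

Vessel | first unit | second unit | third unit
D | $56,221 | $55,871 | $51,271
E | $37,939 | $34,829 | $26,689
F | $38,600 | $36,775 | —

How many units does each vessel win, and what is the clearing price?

D 3, E 1, F 2; clearing price $34,829

Merging the schedules and taking the best 6: 56,221 (D-1), 55,871 (D-2), 51,271 (D-3), 38,600 (F-1), 37,939 (E-1), 36,775 (F-2)
Highest rejected unit-bid = $34,829.
Allocation: D 3, E 1, F 2.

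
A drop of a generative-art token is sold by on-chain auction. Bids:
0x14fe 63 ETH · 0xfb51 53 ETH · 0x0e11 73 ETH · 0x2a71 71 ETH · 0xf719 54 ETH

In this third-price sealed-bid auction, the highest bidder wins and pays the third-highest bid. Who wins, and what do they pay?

Sorting bids: 73 (0x0e11) > 71 (0x2a71) > 63 (0x14fe) > 54 (0xf719) > 53 (0xfb51)
0x0e11 is highest; pays the third-highest bid, 63 ETH.

0x0e11 pays 63 ETH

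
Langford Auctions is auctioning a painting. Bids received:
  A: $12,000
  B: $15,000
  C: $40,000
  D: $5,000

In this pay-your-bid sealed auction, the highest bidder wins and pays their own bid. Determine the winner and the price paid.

Sorting bids: 40,000 (C) > 15,000 (B) > 12,000 (A) > 5,000 (D)
C has the highest bid and pays exactly that: $40,000.

C pays $40,000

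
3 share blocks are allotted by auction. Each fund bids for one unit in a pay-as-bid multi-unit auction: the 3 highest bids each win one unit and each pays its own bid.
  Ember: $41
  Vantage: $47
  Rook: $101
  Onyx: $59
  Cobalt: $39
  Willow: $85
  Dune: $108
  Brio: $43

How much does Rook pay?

Sorting: 108 (Dune), 101 (Rook), 85 (Willow), 59 (Onyx), 47 (Vantage), …
Winners (3 units): Dune, Rook, Willow.
Rook wins → own bid $101.

Rook pays $101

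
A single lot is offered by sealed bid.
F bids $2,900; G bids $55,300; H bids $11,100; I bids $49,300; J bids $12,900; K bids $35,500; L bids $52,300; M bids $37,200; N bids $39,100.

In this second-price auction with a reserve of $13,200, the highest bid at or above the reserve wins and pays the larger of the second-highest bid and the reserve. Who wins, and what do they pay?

Sorting bids: 55,300 (G) > 52,300 (L) > 49,300 (I) > 39,100 (N) > 37,200 (M) > 35,500 (K) > …
Highest eligible bid: G at $55,300.
Second-highest bid $52,300 exceeds the reserve $13,200 → payment $52,300.

G pays $52,300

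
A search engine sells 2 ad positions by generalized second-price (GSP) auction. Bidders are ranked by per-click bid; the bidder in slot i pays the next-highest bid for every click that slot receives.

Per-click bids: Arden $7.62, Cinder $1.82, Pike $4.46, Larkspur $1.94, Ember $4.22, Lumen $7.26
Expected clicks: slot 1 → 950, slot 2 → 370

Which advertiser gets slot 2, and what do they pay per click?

Ranked by bid: $7.62 (Arden) > $7.26 (Lumen) > $4.46 (Pike) > …
Slot 2 goes to the second-ranked bidder, Lumen, who pays the next bid down: $4.46/click.

Lumen; $4.46 per click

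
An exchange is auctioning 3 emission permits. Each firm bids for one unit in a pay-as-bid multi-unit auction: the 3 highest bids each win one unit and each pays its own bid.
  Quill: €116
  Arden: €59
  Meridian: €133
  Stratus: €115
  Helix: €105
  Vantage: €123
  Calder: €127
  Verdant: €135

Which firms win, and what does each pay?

Verdant €135, Meridian €133, Calder €127

Bids ranked high→low: 135 (Verdant), 133 (Meridian), 127 (Calder), 123 (Vantage), 116 (Quill), …
The 3 highest are Verdant, Meridian, Calder.
Each winner pays its own bid: Verdant €135, Meridian €133, Calder €127.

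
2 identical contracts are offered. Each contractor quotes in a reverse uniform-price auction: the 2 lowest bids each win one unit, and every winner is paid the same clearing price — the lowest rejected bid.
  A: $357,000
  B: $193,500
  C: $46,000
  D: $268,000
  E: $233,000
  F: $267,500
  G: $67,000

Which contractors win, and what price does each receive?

Bids ranked low→high: 46,000 (C), 67,000 (G), 193,500 (B), 233,000 (E), …
Lowest 2: C, G.
First losing bid is B's $193,500, which sets the uniform price.

C, G; each is paid $193,500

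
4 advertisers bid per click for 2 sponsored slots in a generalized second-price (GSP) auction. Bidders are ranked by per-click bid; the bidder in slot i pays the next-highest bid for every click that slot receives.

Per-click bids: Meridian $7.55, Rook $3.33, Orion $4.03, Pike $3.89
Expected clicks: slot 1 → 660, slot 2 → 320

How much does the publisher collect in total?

Total revenue: $3904.60

Ranked by bid: $7.55 (Meridian) > $4.03 (Orion) > $3.89 (Pike) > …
Slot 1: Meridian pays $4.03 × 660 = $2659.80
Slot 2: Orion pays $3.89 × 320 = $1244.80
Total = $3904.60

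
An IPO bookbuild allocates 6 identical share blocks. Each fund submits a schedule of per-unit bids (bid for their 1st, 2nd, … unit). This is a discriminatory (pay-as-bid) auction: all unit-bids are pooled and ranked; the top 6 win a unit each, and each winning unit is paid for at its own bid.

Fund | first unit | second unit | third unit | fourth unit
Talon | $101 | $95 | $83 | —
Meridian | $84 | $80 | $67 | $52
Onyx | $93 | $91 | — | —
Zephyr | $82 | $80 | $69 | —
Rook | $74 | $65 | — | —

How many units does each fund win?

Meridian 1, Onyx 2, Talon 3

Merging the schedules and taking the best 6: 101 (Talon-1), 95 (Talon-2), 93 (Onyx-1), 91 (Onyx-2), 84 (Meridian-1), 83 (Talon-3)
Next rejected bid: $82 (not a price — pay-as-bid).
Allocation: Meridian 1, Onyx 2, Talon 3.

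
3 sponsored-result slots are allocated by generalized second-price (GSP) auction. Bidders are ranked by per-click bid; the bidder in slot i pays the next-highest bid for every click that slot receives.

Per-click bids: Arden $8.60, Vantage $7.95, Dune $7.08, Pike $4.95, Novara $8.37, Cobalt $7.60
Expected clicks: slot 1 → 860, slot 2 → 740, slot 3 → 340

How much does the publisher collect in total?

Sorting advertisers: $8.60 (Arden) > $8.37 (Novara) > $7.95 (Vantage) > $7.60 (Cobalt) > …
Slot 1: Arden pays $8.37 × 860 = $7198.20
Slot 2: Novara pays $7.95 × 740 = $5883.00
Slot 3: Vantage pays $7.60 × 340 = $2584.00
Total = $15665.20

Total revenue: $15665.20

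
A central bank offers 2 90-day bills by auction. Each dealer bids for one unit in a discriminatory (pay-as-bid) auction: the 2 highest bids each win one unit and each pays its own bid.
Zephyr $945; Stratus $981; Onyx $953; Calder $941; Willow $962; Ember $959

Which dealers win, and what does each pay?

Sorting: 981 (Stratus), 962 (Willow), 959 (Ember), 953 (Onyx), …
The 2 highest are Stratus, Willow.
Each winner pays its own bid: Stratus $981, Willow $962.

Stratus $981, Willow $962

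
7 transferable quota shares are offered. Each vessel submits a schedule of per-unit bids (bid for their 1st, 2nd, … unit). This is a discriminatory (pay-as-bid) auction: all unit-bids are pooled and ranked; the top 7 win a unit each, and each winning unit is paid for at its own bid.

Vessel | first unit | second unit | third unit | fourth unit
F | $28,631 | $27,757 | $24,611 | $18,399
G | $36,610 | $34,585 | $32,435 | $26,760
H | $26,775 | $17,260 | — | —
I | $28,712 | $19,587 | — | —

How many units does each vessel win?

F 2, G 3, H 1, I 1

All unit-bids, highest first — top 7: 36,610 (G-1), 34,585 (G-2), 32,435 (G-3), 28,712 (I-1), 28,631 (F-1), 27,757 (F-2), 26,775 (H-1)
Next rejected bid: $26,760 (not a price — pay-as-bid).
Allocation: F 2, G 3, H 1, I 1.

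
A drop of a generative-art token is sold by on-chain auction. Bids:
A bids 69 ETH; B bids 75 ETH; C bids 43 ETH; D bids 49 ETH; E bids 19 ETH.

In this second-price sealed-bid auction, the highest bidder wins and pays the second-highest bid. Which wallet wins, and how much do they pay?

B pays 69 ETH

Sorting bids: 75 (B) > 69 (A) > 49 (D) > 43 (C) > 19 (E)
Second-price: B pays A's bid of 69 ETH.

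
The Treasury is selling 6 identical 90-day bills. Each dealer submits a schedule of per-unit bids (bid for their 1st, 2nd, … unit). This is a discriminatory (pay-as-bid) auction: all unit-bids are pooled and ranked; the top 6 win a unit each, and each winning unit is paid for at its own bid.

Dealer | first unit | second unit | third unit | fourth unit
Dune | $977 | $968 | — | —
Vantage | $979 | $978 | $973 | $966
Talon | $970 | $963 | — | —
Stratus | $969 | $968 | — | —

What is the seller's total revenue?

Total revenue: $5,846

Merging the schedules and taking the best 6: 979 (Vantage-1), 978 (Vantage-2), 977 (Dune-1), 973 (Vantage-3), 970 (Talon-1), 969 (Stratus-1)
Next rejected bid: $968 (not a price — pay-as-bid).
Each winning unit pays its own bid.
Revenue = 979 + 978 + 977 + 973 + 970 + 969 = $5,846.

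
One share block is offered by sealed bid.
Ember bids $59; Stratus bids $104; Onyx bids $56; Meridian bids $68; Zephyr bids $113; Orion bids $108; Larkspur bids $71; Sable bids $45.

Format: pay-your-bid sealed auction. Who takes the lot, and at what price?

Pay-your-bid sealed auction: the highest bidder wins and pays their own bid.
Bids ranked: 113 (Zephyr) > 108 (Orion) > 104 (Stratus) > 71 (Larkspur) > 68 (Meridian) > 59 (Ember) > …
First-price: Zephyr pays what they bid, $113.

Zephyr pays $113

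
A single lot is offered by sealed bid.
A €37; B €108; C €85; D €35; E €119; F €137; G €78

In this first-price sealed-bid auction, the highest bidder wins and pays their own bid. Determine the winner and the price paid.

F pays €137

Bids ranked: 137 (F) > 119 (E) > 108 (B) > 85 (C) > 78 (G) > 37 (A) > …
First-price: F pays what they bid, €137.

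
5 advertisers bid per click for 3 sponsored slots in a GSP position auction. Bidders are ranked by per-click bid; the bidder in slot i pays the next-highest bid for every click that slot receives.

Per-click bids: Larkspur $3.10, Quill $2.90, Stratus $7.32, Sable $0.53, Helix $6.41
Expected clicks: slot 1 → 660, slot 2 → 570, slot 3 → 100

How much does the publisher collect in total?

Per-click bids in order: $7.32 (Stratus) > $6.41 (Helix) > $3.10 (Larkspur) > $2.90 (Quill) > …
Slot 1: Stratus pays $6.41 × 660 = $4230.60
Slot 2: Helix pays $3.10 × 570 = $1767.00
Slot 3: Larkspur pays $2.90 × 100 = $290.00
Total = $6287.60

Total revenue: $6287.60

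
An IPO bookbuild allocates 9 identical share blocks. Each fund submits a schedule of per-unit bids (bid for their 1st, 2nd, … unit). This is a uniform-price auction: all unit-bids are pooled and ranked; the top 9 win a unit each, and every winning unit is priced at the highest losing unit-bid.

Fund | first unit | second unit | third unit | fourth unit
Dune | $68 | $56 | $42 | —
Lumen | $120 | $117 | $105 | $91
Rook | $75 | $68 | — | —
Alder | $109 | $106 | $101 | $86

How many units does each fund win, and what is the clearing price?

Alder 4, Lumen 4, Rook 1; clearing price $68

Pooled unit-bids ranked (top 9): 120 (Lumen-1), 117 (Lumen-2), 109 (Alder-1), 106 (Alder-2), 105 (Lumen-3), 101 (Alder-3), 91 (Lumen-4), 86 (Alder-4), 75 (Rook-1)
Highest rejected unit-bid = $68.
Allocation: Alder 4, Lumen 4, Rook 1.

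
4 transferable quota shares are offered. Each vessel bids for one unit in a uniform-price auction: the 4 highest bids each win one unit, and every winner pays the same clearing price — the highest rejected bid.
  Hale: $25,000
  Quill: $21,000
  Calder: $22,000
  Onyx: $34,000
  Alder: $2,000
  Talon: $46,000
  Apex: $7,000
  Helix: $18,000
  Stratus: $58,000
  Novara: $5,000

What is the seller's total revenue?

Total revenue: $88,000

Ordering the bids: 58,000 (Stratus), 46,000 (Talon), 34,000 (Onyx), 25,000 (Hale), 22,000 (Calder), 21,000 (Quill), …
Top 4: Stratus, Talon, Onyx, Hale.
Highest unsuccessful bid: $22,000 → clearing price.
Total revenue = 4 × $22,000 = $88,000.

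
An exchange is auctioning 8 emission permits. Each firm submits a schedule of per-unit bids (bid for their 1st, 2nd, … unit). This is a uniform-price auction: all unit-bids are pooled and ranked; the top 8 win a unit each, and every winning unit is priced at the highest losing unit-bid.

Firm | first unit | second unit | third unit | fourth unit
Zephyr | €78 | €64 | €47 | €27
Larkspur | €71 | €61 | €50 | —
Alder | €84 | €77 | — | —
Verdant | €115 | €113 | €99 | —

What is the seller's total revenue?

Total revenue: €488

Merging the schedules and taking the best 8: 115 (Verdant-1), 113 (Verdant-2), 99 (Verdant-3), 84 (Alder-1), 78 (Zephyr-1), 77 (Alder-2), 71 (Larkspur-1), 64 (Zephyr-2)
First bid not allocated: €61.
Allocation: Alder 2, Larkspur 1, Verdant 3, Zephyr 2. Every unit priced at €61.
Revenue = 8 × 61 = €488.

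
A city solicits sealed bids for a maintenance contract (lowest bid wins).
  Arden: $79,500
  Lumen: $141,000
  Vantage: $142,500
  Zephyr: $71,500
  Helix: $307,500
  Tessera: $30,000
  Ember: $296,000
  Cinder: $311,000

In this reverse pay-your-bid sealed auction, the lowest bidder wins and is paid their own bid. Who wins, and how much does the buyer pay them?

Tessera is paid $30,000

Reverse pay-your-bid sealed auction: the lowest bidder wins and is paid their own bid.
Bids in order: 30,000 (Tessera) < 71,500 (Zephyr) < 79,500 (Arden) < 141,000 (Lumen) < 142,500 (Vantage) < 296,000 (Ember) < …
First-price: Tessera is paid what they bid, $30,000.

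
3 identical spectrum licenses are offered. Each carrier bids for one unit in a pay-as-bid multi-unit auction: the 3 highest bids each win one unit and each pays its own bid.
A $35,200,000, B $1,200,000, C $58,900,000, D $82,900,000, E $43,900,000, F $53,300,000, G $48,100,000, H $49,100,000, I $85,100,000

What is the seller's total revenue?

Total revenue: $226,900,000

Ordering the bids: 85,100,000 (I), 82,900,000 (D), 58,900,000 (C), 53,300,000 (F), 49,100,000 (H), …
The 3 highest are I, D, C.
Total revenue = 85,100,000 + 82,900,000 + 58,900,000 = $226,900,000.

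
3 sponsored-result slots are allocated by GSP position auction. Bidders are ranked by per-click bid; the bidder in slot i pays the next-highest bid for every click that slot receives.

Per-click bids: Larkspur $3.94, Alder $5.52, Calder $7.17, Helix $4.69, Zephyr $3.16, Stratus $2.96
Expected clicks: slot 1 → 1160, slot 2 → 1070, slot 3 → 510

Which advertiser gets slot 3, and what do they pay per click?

Ranked by bid: $7.17 (Calder) > $5.52 (Alder) > $4.69 (Helix) > $3.94 (Larkspur) > …
Slot 3 goes to the third-ranked bidder, Helix, who pays the next bid down: $3.94/click.

Helix; $3.94 per click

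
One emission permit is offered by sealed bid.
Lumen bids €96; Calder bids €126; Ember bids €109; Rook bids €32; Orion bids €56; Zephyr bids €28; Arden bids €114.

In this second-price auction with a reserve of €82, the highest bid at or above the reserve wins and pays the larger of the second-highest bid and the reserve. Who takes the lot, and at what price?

Calder pays €114

Rule: the highest bid at or above the reserve wins and pays the larger of the second-highest bid and the reserve.
Bids ranked: 126 (Calder) > 114 (Arden) > 109 (Ember) > 96 (Lumen) > 56 (Orion) > 32 (Rook) > …
Highest eligible bid: Calder at €126.
Second-highest bid €114 exceeds the reserve €82 → payment €114.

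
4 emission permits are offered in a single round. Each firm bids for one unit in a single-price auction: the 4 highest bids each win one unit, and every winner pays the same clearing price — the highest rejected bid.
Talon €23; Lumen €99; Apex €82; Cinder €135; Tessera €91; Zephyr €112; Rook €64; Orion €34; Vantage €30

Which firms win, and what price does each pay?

Cinder, Zephyr, Lumen, Tessera; each pays €82

Bids ranked high→low: 135 (Cinder), 112 (Zephyr), 99 (Lumen), 91 (Tessera), 82 (Apex), 64 (Rook), …
Top 4: Cinder, Zephyr, Lumen, Tessera.
Clearing price = highest rejected bid = €82.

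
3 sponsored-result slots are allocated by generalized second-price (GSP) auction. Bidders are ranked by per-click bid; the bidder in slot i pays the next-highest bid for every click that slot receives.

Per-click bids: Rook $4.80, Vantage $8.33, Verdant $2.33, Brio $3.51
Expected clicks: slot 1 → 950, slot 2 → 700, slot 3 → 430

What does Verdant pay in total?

Per-click bids in order: $8.33 (Vantage) > $4.80 (Rook) > $3.51 (Brio) > $2.33 (Verdant)
Verdant ranks below slot 3 → no slot, pays nothing.

Verdant pays $0.00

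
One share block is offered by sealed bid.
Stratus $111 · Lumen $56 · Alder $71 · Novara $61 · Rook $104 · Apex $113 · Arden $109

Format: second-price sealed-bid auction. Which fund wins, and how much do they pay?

Apex pays $111

Sorting bids: 113 (Apex) > 111 (Stratus) > 109 (Arden) > 104 (Rook) > 71 (Alder) > 61 (Novara) > …
Second-price: Apex pays Stratus's bid of $111.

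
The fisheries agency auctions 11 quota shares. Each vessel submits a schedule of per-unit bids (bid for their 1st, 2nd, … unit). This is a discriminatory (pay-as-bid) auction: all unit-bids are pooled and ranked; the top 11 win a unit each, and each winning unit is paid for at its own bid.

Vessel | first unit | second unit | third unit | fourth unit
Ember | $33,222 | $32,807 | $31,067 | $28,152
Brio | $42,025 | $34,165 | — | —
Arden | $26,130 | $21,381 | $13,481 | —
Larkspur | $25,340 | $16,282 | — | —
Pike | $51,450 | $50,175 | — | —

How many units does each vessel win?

Arden 2, Brio 2, Ember 4, Larkspur 1, Pike 2

All unit-bids, highest first — top 11: 51,450 (Pike-1), 50,175 (Pike-2), 42,025 (Brio-1), 34,165 (Brio-2), 33,222 (Ember-1), 32,807 (Ember-2), 31,067 (Ember-3), 28,152 (Ember-4), 26,130 (Arden-1), 25,340 (Larkspur-1), 21,381 (Arden-2)
Next rejected bid: $16,282 (not a price — pay-as-bid).
Allocation: Arden 2, Brio 2, Ember 4, Larkspur 1, Pike 2.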